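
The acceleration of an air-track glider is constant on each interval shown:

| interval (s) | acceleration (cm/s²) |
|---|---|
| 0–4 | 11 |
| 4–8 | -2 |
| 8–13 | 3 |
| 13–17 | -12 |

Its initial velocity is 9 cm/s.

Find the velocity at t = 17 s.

Δv equals the area under the a-t graph; then v = v₀ + Δv.
0–4 s: 11 × 4 = 44 cm/s
4–8 s: -2 × 4 = -8 cm/s
8–13 s: 3 × 5 = 15 cm/s
13–17 s: -12 × 4 = -48 cm/s
Δv = 3 cm/s, so v(17) = 9 + (3) = 12 cm/s.

12 cm/s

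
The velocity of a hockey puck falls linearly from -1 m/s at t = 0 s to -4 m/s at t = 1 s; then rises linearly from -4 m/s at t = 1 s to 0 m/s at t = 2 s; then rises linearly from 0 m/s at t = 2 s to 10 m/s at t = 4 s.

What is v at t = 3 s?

On 2–4 s the graph is linear from 0 to 10 m/s: v(3) = 0 + (10 − 0)·(3 − 2)/(4 − 2) = 5 m/s.

5 m/s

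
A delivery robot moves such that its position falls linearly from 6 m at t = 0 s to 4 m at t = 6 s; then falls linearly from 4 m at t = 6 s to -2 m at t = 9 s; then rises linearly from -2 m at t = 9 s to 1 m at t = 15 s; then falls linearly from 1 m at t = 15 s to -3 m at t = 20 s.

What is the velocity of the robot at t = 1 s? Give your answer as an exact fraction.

Velocity is the slope of the x-t graph on 0–6 s: (4 − 6)/(6 − 0) = -1/3 m/s.

-1/3 m/s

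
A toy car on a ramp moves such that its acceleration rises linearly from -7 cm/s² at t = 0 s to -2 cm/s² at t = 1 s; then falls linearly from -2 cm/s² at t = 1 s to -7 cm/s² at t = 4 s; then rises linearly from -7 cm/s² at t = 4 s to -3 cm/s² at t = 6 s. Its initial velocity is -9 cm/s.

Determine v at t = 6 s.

-37 cm/s

Δv equals the area under the a-t graph; then v = v₀ + Δv.
0–1 s: ½(-7 + -2)(1) = -4.5 cm/s
1–4 s: ½(-2 + -7)(3) = -13.5 cm/s
4–6 s: ½(-7 + -3)(2) = -10 cm/s
Δv = -28 cm/s, so v(6) = -9 + (-28) = -37 cm/s.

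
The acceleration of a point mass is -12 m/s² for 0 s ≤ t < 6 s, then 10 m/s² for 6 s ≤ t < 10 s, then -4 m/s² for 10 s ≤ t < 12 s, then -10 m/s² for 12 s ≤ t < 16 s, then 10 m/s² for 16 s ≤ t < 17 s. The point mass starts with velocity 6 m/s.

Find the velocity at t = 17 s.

-64 m/s

Δv equals the area under the a-t graph; then v = v₀ + Δv.
0–6 s: -12 × 6 = -72 m/s
6–10 s: 10 × 4 = 40 m/s
10–12 s: -4 × 2 = -8 m/s
12–16 s: -10 × 4 = -40 m/s
16–17 s: 10 × 1 = 10 m/s
Δv = -70 m/s, so v(17) = 6 + (-70) = -64 m/s.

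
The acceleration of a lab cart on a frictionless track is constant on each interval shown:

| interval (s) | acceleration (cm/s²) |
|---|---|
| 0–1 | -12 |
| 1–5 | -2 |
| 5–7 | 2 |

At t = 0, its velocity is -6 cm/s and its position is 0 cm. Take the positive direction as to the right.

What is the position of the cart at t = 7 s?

On each constant-a segment, Δv = aΔt and Δx = v₀Δt + ½aΔt²; chain segment to segment.
0–1 s: v starts -6 cm/s; Δx = -6·1 + ½·-12·1² = -12 cm; v ends -18 cm/s.
1–5 s: v starts -18 cm/s; Δx = -18·4 + ½·-2·4² = -88 cm; v ends -26 cm/s.
5–7 s: v starts -26 cm/s; Δx = -26·2 + ½·2·2² = -48 cm; v ends -22 cm/s.
x(7) = 0 + Σ Δx = -148 cm.

-148 cm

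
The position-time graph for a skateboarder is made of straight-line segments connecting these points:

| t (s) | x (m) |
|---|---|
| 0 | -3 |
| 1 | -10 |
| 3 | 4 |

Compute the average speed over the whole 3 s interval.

7 m/s

Average speed = (total path length)/(elapsed time); on a piecewise-linear x-t graph the path length is Σ|Δx|.
0–1 s: |Δx| = |-10 − -3| = 7 m
1–3 s: |Δx| = |4 − -10| = 14 m
Total path = 21 m; average speed = 21/3 = 7 m/s.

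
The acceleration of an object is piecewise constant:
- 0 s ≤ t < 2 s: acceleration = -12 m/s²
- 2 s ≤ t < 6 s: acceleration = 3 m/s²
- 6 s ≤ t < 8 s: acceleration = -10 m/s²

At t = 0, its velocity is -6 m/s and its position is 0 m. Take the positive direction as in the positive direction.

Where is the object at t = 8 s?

-188 m

On each constant-a segment, Δv = aΔt and Δx = v₀Δt + ½aΔt²; chain segment to segment.
0–2 s: v starts -6 m/s; Δx = -6·2 + ½·-12·2² = -36 m; v ends -30 m/s.
2–6 s: v starts -30 m/s; Δx = -30·4 + ½·3·4² = -96 m; v ends -18 m/s.
6–8 s: v starts -18 m/s; Δx = -18·2 + ½·-10·2² = -56 m; v ends -38 m/s.
x(8) = 0 + Σ Δx = -188 m.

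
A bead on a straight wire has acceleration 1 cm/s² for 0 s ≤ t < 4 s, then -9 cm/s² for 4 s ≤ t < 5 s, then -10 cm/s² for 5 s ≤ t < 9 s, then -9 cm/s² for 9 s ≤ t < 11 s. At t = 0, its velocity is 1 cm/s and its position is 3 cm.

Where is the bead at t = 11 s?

On each constant-a segment, Δv = aΔt and Δx = v₀Δt + ½aΔt²; chain segment to segment.
0–4 s: v starts 1 cm/s; Δx = 1·4 + ½·1·4² = 12 cm; v ends 5 cm/s.
4–5 s: v starts 5 cm/s; Δx = 5·1 + ½·-9·1² = 0.5 cm; v ends -4 cm/s.
5–9 s: v starts -4 cm/s; Δx = -4·4 + ½·-10·4² = -96 cm; v ends -44 cm/s.
9–11 s: v starts -44 cm/s; Δx = -44·2 + ½·-9·2² = -106 cm; v ends -62 cm/s.
x(11) = 3 + Σ Δx = -186.5 cm.

-186.5 cm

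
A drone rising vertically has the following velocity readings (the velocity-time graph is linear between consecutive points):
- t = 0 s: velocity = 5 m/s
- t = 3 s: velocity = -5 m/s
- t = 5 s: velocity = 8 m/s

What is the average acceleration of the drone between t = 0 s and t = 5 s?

Average acceleration = Δv/Δt = (8 − 5)/(5 − 0) = 0.6 m/s².

0.6 m/s²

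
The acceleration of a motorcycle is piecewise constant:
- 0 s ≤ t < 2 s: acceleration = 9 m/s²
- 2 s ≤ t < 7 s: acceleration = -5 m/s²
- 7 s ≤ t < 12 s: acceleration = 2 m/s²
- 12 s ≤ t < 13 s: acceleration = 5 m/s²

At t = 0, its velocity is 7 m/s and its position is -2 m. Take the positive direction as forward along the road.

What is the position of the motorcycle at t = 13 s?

130 m

On each constant-a segment, Δv = aΔt and Δx = v₀Δt + ½aΔt²; chain segment to segment.
0–2 s: v starts 7 m/s; Δx = 7·2 + ½·9·2² = 32 m; v ends 25 m/s.
2–7 s: v starts 25 m/s; Δx = 25·5 + ½·-5·5² = 62.5 m; v ends 0 m/s.
7–12 s: v starts 0 m/s; Δx = 0·5 + ½·2·5² = 25 m; v ends 10 m/s.
12–13 s: v starts 10 m/s; Δx = 10·1 + ½·5·1² = 12.5 m; v ends 15 m/s.
x(13) = -2 + Σ Δx = 130 m.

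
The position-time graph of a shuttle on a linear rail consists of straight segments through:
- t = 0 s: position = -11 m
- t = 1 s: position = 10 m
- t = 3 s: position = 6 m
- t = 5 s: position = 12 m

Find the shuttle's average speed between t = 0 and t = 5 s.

Average speed = (total path length)/(elapsed time); on a piecewise-linear x-t graph the path length is Σ|Δx|.
0–1 s: |Δx| = |10 − -11| = 21 m
1–3 s: |Δx| = |6 − 10| = 4 m
3–5 s: |Δx| = |12 − 6| = 6 m
Total path = 31 m; average speed = 31/5 = 6.2 m/s.

6.2 m/s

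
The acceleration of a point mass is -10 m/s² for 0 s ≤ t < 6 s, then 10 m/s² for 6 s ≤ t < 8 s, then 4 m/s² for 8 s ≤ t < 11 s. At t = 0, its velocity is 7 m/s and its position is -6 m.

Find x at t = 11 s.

On each constant-a segment, Δv = aΔt and Δx = v₀Δt + ½aΔt²; chain segment to segment.
0–6 s: v starts 7 m/s; Δx = 7·6 + ½·-10·6² = -138 m; v ends -53 m/s.
6–8 s: v starts -53 m/s; Δx = -53·2 + ½·10·2² = -86 m; v ends -33 m/s.
8–11 s: v starts -33 m/s; Δx = -33·3 + ½·4·3² = -81 m; v ends -21 m/s.
x(11) = -6 + Σ Δx = -311 m.

-311 m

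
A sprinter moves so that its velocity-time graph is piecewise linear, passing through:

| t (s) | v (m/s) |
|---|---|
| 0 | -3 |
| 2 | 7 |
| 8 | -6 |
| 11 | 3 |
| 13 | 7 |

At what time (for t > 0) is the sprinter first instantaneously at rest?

v changes sign on 0–2 s (from -3 to 7); the graph is linear there, so v = 0 at t = 0 + (3)·(2 − 0)/(7 − -3) = 0.6 s.

t = 0.6 s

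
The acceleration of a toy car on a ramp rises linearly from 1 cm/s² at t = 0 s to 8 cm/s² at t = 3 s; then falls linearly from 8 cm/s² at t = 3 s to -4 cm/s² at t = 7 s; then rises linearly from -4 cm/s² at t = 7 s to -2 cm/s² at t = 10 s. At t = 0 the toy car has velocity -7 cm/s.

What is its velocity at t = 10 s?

5.5 cm/s

Δv equals the area under the a-t graph; then v = v₀ + Δv.
0–3 s: ½(1 + 8)(3) = 13.5 cm/s
3–7 s: ½(8 + -4)(4) = 8 cm/s
7–10 s: ½(-4 + -2)(3) = -9 cm/s
Δv = 12.5 cm/s, so v(10) = -7 + (12.5) = 5.5 cm/s.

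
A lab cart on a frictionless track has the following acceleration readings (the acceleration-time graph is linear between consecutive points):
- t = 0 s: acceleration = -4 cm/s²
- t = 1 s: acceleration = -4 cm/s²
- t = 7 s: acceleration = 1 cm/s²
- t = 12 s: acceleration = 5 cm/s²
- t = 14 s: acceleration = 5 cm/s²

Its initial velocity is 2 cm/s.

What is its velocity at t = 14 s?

Δv equals the area under the a-t graph; then v = v₀ + Δv.
0–1 s: -4 × 1 = -4 cm/s
1–7 s: ½(-4 + 1)(6) = -9 cm/s
7–12 s: ½(1 + 5)(5) = 15 cm/s
12–14 s: 5 × 2 = 10 cm/s
Δv = 12 cm/s, so v(14) = 2 + (12) = 14 cm/s.

14 cm/s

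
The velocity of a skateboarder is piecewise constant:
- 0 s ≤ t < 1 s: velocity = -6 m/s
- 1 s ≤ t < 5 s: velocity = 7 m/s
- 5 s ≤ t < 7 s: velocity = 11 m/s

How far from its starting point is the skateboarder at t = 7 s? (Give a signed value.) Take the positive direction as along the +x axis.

Net displacement equals the area under the velocity-time graph (areas below the axis count negative).
0–1 s: -6 × 1 = -6 m
1–5 s: 7 × 4 = 28 m
5–7 s: 11 × 2 = 22 m
Net displacement = 44 m

44 m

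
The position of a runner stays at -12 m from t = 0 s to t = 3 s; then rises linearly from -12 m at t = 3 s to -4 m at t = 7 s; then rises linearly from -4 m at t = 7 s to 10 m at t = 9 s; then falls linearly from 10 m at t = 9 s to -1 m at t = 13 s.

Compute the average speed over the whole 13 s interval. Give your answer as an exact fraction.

33/13 m/s

Average speed = (total path length)/(elapsed time); on a piecewise-linear x-t graph the path length is Σ|Δx|.
0–3 s: |Δx| = |-12 − -12| = 0 m
3–7 s: |Δx| = |-4 − -12| = 8 m
7–9 s: |Δx| = |10 − -4| = 14 m
9–13 s: |Δx| = |-1 − 10| = 11 m
Total path = 33 m; average speed = 33/13 = 33/13 m/s.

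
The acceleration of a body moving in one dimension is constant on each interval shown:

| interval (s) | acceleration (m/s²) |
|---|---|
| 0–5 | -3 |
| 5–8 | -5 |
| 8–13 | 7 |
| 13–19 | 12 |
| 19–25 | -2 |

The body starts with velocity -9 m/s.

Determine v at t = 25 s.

56 m/s

Δv equals the area under the a-t graph; then v = v₀ + Δv.
0–5 s: -3 × 5 = -15 m/s
5–8 s: -5 × 3 = -15 m/s
8–13 s: 7 × 5 = 35 m/s
13–19 s: 12 × 6 = 72 m/s
19–25 s: -2 × 6 = -12 m/s
Δv = 65 m/s, so v(25) = -9 + (65) = 56 m/s.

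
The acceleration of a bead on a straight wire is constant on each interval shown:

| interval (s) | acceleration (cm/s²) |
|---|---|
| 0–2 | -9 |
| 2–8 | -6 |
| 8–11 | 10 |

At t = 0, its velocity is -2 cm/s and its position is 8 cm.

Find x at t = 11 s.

On each constant-a segment, Δv = aΔt and Δx = v₀Δt + ½aΔt²; chain segment to segment.
0–2 s: v starts -2 cm/s; Δx = -2·2 + ½·-9·2² = -22 cm; v ends -20 cm/s.
2–8 s: v starts -20 cm/s; Δx = -20·6 + ½·-6·6² = -228 cm; v ends -56 cm/s.
8–11 s: v starts -56 cm/s; Δx = -56·3 + ½·10·3² = -123 cm; v ends -26 cm/s.
x(11) = 8 + Σ Δx = -365 cm.

-365 cm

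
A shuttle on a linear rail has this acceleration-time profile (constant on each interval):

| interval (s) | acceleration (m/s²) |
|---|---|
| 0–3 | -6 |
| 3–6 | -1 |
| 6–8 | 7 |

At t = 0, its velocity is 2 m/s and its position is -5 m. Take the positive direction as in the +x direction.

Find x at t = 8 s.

On each constant-a segment, Δv = aΔt and Δx = v₀Δt + ½aΔt²; chain segment to segment.
0–3 s: v starts 2 m/s; Δx = 2·3 + ½·-6·3² = -21 m; v ends -16 m/s.
3–6 s: v starts -16 m/s; Δx = -16·3 + ½·-1·3² = -52.5 m; v ends -19 m/s.
6–8 s: v starts -19 m/s; Δx = -19·2 + ½·7·2² = -24 m; v ends -5 m/s.
x(8) = -5 + Σ Δx = -102.5 m.

-102.5 m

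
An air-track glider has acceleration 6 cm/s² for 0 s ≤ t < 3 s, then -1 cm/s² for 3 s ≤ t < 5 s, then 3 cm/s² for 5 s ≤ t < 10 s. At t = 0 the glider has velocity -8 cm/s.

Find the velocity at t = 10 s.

23 cm/s

Δv equals the area under the a-t graph; then v = v₀ + Δv.
0–3 s: 6 × 3 = 18 cm/s
3–5 s: -1 × 2 = -2 cm/s
5–10 s: 3 × 5 = 15 cm/s
Δv = 31 cm/s, so v(10) = -8 + (31) = 23 cm/s.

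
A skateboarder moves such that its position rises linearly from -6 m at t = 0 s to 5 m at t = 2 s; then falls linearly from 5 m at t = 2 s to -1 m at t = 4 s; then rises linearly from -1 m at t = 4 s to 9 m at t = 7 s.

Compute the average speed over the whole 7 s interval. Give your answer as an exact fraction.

27/7 m/s

Average speed = (total path length)/(elapsed time); on a piecewise-linear x-t graph the path length is Σ|Δx|.
0–2 s: |Δx| = |5 − -6| = 11 m
2–4 s: |Δx| = |-1 − 5| = 6 m
4–7 s: |Δx| = |9 − -1| = 10 m
Total path = 27 m; average speed = 27/7 = 27/7 m/s.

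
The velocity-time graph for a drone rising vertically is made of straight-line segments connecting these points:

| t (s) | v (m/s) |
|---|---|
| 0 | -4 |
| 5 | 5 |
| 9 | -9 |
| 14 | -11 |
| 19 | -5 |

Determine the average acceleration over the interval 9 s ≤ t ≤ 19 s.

0.4 m/s²

Average acceleration = Δv/Δt = (-5 − -9)/(19 − 9) = 0.4 m/s².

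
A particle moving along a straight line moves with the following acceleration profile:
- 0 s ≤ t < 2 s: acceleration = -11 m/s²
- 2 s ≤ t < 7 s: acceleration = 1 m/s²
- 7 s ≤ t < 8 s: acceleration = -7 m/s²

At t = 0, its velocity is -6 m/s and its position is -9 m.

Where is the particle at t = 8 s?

On each constant-a segment, Δv = aΔt and Δx = v₀Δt + ½aΔt²; chain segment to segment.
0–2 s: v starts -6 m/s; Δx = -6·2 + ½·-11·2² = -34 m; v ends -28 m/s.
2–7 s: v starts -28 m/s; Δx = -28·5 + ½·1·5² = -127.5 m; v ends -23 m/s.
7–8 s: v starts -23 m/s; Δx = -23·1 + ½·-7·1² = -26.5 m; v ends -30 m/s.
x(8) = -9 + Σ Δx = -197 m.

-197 m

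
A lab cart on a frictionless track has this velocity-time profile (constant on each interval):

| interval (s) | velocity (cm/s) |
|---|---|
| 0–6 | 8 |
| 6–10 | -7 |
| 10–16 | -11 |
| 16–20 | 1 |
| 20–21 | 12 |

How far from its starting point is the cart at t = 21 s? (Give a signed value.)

-30 cm

Displacement is the signed area under the v-t curve.
0–6 s: 8 × 6 = 48 cm
6–10 s: -7 × 4 = -28 cm
10–16 s: -11 × 6 = -66 cm
16–20 s: 1 × 4 = 4 cm
20–21 s: 12 × 1 = 12 cm
Net displacement = -30 cm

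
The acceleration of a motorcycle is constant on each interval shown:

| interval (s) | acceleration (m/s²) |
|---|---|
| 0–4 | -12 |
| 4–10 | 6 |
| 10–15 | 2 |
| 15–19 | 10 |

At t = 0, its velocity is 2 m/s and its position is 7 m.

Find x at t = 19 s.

On each constant-a segment, Δv = aΔt and Δx = v₀Δt + ½aΔt²; chain segment to segment.
0–4 s: v starts 2 m/s; Δx = 2·4 + ½·-12·4² = -88 m; v ends -46 m/s.
4–10 s: v starts -46 m/s; Δx = -46·6 + ½·6·6² = -168 m; v ends -10 m/s.
10–15 s: v starts -10 m/s; Δx = -10·5 + ½·2·5² = -25 m; v ends 0 m/s.
15–19 s: v starts 0 m/s; Δx = 0·4 + ½·10·4² = 80 m; v ends 40 m/s.
x(19) = 7 + Σ Δx = -194 m.

-194 m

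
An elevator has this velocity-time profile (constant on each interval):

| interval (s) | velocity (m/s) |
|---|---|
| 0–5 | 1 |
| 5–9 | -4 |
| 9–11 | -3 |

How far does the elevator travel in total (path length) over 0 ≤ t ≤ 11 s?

27 m

Distance (not displacement) is the total path length: add the absolute areas under v-t.
0–5 s: |1| × 5 = 5 m
5–9 s: |-4| × 4 = 16 m
9–11 s: |-3| × 2 = 6 m
Total distance = 27 m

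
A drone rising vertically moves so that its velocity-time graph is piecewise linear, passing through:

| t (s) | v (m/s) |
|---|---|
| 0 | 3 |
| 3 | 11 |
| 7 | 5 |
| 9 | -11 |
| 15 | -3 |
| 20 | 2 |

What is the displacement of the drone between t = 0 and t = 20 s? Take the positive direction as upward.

Net displacement equals the area under the velocity-time graph (areas below the axis count negative).
0–3 s: ½(3 + 11)(3) = 21 m
3–7 s: ½(11 + 5)(4) = 32 m
7–9 s: ½(5 + -11)(2) = -6 m
9–15 s: ½(-11 + -3)(6) = -42 m
15–20 s: ½(-3 + 2)(5) = -2.5 m
Net displacement = 2.5 m

2.5 m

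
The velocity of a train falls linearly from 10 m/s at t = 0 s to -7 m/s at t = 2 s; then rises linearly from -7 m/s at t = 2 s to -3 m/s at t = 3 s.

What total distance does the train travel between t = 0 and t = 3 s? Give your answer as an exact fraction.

234/17 m

Total distance travelled is ∫|v| dt — sum the magnitudes of each area piece.
0–2 s: v = 0 at t = 20/17 s; triangle areas 100/17 + 49/17 = 149/17 m
2–3 s: |½(-7 + -3)(1)| = 5 m
Total distance = 234/17 m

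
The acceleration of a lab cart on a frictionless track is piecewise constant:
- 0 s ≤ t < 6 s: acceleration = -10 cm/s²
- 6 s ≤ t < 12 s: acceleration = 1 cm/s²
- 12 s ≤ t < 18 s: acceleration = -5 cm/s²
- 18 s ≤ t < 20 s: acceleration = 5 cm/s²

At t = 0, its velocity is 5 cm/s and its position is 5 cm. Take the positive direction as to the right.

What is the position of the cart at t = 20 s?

-989 cm

On each constant-a segment, Δv = aΔt and Δx = v₀Δt + ½aΔt²; chain segment to segment.
0–6 s: v starts 5 cm/s; Δx = 5·6 + ½·-10·6² = -150 cm; v ends -55 cm/s.
6–12 s: v starts -55 cm/s; Δx = -55·6 + ½·1·6² = -312 cm; v ends -49 cm/s.
12–18 s: v starts -49 cm/s; Δx = -49·6 + ½·-5·6² = -384 cm; v ends -79 cm/s.
18–20 s: v starts -79 cm/s; Δx = -79·2 + ½·5·2² = -148 cm; v ends -69 cm/s.
x(20) = 5 + Σ Δx = -989 cm.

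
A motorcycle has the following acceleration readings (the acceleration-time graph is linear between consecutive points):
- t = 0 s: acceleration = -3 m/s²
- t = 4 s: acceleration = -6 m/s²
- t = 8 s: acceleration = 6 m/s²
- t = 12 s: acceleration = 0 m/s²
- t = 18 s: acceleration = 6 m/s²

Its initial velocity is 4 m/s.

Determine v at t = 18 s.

Δv equals the area under the a-t graph; then v = v₀ + Δv.
0–4 s: ½(-3 + -6)(4) = -18 m/s
4–8 s: ½(-6 + 6)(4) = 0 m/s
8–12 s: ½(6 + 0)(4) = 12 m/s
12–18 s: ½(0 + 6)(6) = 18 m/s
Δv = 12 m/s, so v(18) = 4 + (12) = 16 m/s.

16 m/s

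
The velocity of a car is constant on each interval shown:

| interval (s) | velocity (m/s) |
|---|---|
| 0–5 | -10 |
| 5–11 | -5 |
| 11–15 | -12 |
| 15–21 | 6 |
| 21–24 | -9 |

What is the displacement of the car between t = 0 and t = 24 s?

Net displacement equals the area under the velocity-time graph (areas below the axis count negative).
0–5 s: -10 × 5 = -50 m
5–11 s: -5 × 6 = -30 m
11–15 s: -12 × 4 = -48 m
15–21 s: 6 × 6 = 36 m
21–24 s: -9 × 3 = -27 m
Net displacement = -119 m

-119 m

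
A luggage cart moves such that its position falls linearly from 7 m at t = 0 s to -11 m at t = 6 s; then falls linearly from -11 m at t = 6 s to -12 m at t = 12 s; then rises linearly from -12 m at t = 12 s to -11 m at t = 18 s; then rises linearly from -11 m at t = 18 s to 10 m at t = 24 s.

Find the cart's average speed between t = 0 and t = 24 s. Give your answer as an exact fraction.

41/24 m/s

Average speed = (total path length)/(elapsed time); on a piecewise-linear x-t graph the path length is Σ|Δx|.
0–6 s: |Δx| = |-11 − 7| = 18 m
6–12 s: |Δx| = |-12 − -11| = 1 m
12–18 s: |Δx| = |-11 − -12| = 1 m
18–24 s: |Δx| = |10 − -11| = 21 m
Total path = 41 m; average speed = 41/24 = 41/24 m/s.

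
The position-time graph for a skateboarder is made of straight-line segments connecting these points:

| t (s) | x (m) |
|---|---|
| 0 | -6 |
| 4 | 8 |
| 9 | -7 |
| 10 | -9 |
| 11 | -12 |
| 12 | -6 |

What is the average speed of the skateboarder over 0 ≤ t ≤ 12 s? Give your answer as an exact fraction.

10/3 m/s

Average speed = (total path length)/(elapsed time); on a piecewise-linear x-t graph the path length is Σ|Δx|.
0–4 s: |Δx| = |8 − -6| = 14 m
4–9 s: |Δx| = |-7 − 8| = 15 m
9–10 s: |Δx| = |-9 − -7| = 2 m
10–11 s: |Δx| = |-12 − -9| = 3 m
11–12 s: |Δx| = |-6 − -12| = 6 m
Total path = 40 m; average speed = 40/12 = 10/3 m/s.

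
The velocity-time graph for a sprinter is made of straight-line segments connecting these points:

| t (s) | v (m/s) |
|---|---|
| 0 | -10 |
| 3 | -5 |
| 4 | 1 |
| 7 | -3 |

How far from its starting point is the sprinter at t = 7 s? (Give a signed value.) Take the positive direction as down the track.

-27.5 m

Net displacement equals the area under the velocity-time graph (areas below the axis count negative).
0–3 s: ½(-10 + -5)(3) = -22.5 m
3–4 s: ½(-5 + 1)(1) = -2 m
4–7 s: ½(1 + -3)(3) = -3 m
Net displacement = -27.5 m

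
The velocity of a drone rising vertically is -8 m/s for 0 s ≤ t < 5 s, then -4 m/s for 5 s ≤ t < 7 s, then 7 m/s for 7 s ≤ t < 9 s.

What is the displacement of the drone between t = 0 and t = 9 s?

-34 m

Displacement is the signed area under the v-t curve.
0–5 s: -8 × 5 = -40 m
5–7 s: -4 × 2 = -8 m
7–9 s: 7 × 2 = 14 m
Net displacement = -34 m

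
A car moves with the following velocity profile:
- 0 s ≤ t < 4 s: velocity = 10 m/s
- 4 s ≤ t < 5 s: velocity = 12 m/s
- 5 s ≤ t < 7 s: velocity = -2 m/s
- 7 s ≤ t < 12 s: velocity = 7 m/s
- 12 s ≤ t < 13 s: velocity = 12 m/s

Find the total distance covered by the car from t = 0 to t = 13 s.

103 m

Total distance travelled is ∫|v| dt — sum the magnitudes of each area piece.
0–4 s: |10| × 4 = 40 m
4–5 s: |12| × 1 = 12 m
5–7 s: |-2| × 2 = 4 m
7–12 s: |7| × 5 = 35 m
12–13 s: |12| × 1 = 12 m
Total distance = 103 m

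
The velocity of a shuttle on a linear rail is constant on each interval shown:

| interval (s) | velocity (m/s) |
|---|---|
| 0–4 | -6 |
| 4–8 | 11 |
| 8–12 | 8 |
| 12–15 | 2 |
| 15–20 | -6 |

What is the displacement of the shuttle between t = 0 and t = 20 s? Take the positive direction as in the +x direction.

28 m

Net displacement equals the area under the velocity-time graph (areas below the axis count negative).
0–4 s: -6 × 4 = -24 m
4–8 s: 11 × 4 = 44 m
8–12 s: 8 × 4 = 32 m
12–15 s: 2 × 3 = 6 m
15–20 s: -6 × 5 = -30 m
Net displacement = 28 m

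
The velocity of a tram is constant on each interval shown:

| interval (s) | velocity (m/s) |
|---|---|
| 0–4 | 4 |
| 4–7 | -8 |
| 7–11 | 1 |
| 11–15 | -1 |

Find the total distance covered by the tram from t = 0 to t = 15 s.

Distance (not displacement) is the total path length: add the absolute areas under v-t.
0–4 s: |4| × 4 = 16 m
4–7 s: |-8| × 3 = 24 m
7–11 s: |1| × 4 = 4 m
11–15 s: |-1| × 4 = 4 m
Total distance = 48 m

48 m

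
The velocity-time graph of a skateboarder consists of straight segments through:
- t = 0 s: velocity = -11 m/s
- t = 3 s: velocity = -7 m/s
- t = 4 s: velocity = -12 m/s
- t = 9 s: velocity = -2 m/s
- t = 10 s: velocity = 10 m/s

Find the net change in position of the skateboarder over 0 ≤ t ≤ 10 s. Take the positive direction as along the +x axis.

Displacement is the signed area under the v-t curve.
0–3 s: ½(-11 + -7)(3) = -27 m
3–4 s: ½(-7 + -12)(1) = -9.5 m
4–9 s: ½(-12 + -2)(5) = -35 m
9–10 s: ½(-2 + 10)(1) = 4 m
Net displacement = -67.5 m

-67.5 m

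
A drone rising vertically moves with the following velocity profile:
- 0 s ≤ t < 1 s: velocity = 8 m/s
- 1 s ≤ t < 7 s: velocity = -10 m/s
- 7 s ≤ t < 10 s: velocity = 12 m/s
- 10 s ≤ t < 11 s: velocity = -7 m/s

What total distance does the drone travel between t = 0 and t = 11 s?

111 m

Distance (not displacement) is the total path length: add the absolute areas under v-t.
0–1 s: |8| × 1 = 8 m
1–7 s: |-10| × 6 = 60 m
7–10 s: |12| × 3 = 36 m
10–11 s: |-7| × 1 = 7 m
Total distance = 111 m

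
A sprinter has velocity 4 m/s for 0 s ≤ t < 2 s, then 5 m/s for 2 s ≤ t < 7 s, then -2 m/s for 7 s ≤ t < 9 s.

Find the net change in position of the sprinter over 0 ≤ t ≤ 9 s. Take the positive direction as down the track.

29 m

Displacement is the signed area under the v-t curve.
0–2 s: 4 × 2 = 8 m
2–7 s: 5 × 5 = 25 m
7–9 s: -2 × 2 = -4 m
Net displacement = 29 m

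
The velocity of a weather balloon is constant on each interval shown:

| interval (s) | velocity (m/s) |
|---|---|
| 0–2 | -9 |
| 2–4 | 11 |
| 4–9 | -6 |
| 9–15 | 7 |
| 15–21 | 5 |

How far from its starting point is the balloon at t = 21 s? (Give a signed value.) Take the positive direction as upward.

46 m

Net displacement equals the area under the velocity-time graph (areas below the axis count negative).
0–2 s: -9 × 2 = -18 m
2–4 s: 11 × 2 = 22 m
4–9 s: -6 × 5 = -30 m
9–15 s: 7 × 6 = 42 m
15–21 s: 5 × 6 = 30 m
Net displacement = 46 m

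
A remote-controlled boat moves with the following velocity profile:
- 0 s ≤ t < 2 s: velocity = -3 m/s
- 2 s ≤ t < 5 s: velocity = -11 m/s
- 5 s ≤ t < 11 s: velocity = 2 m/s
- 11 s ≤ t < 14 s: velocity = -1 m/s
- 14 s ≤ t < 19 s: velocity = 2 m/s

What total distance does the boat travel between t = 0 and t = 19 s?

64 m

Distance (not displacement) is the total path length: add the absolute areas under v-t.
0–2 s: |-3| × 2 = 6 m
2–5 s: |-11| × 3 = 33 m
5–11 s: |2| × 6 = 12 m
11–14 s: |-1| × 3 = 3 m
14–19 s: |2| × 5 = 10 m
Total distance = 64 m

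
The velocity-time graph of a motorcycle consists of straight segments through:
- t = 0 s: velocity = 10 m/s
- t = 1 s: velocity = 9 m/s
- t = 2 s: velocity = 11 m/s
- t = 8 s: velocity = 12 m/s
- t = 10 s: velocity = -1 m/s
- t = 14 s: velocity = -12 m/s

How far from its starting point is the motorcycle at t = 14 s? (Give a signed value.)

73.5 m

Displacement is the signed area under the v-t curve.
0–1 s: ½(10 + 9)(1) = 9.5 m
1–2 s: ½(9 + 11)(1) = 10 m
2–8 s: ½(11 + 12)(6) = 69 m
8–10 s: ½(12 + -1)(2) = 11 m
10–14 s: ½(-1 + -12)(4) = -26 m
Net displacement = 73.5 m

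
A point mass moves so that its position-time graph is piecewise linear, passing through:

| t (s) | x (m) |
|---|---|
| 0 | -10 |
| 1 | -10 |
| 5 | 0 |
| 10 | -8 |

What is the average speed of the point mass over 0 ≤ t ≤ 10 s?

1.8 m/s

Average speed = (total path length)/(elapsed time); on a piecewise-linear x-t graph the path length is Σ|Δx|.
0–1 s: |Δx| = |-10 − -10| = 0 m
1–5 s: |Δx| = |0 − -10| = 10 m
5–10 s: |Δx| = |-8 − 0| = 8 m
Total path = 18 m; average speed = 18/10 = 1.8 m/s.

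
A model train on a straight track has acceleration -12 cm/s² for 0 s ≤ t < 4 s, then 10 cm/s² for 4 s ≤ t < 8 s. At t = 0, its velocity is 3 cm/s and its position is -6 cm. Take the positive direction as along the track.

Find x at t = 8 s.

-190 cm

On each constant-a segment, Δv = aΔt and Δx = v₀Δt + ½aΔt²; chain segment to segment.
0–4 s: v starts 3 cm/s; Δx = 3·4 + ½·-12·4² = -84 cm; v ends -45 cm/s.
4–8 s: v starts -45 cm/s; Δx = -45·4 + ½·10·4² = -100 cm; v ends -5 cm/s.
x(8) = -6 + Σ Δx = -190 cm.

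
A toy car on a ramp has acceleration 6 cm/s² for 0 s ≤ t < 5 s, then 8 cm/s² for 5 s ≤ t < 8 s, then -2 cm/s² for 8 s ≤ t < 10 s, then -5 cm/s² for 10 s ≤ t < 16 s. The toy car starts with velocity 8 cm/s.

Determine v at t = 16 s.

Δv equals the area under the a-t graph; then v = v₀ + Δv.
0–5 s: 6 × 5 = 30 cm/s
5–8 s: 8 × 3 = 24 cm/s
8–10 s: -2 × 2 = -4 cm/s
10–16 s: -5 × 6 = -30 cm/s
Δv = 20 cm/s, so v(16) = 8 + (20) = 28 cm/s.

28 cm/s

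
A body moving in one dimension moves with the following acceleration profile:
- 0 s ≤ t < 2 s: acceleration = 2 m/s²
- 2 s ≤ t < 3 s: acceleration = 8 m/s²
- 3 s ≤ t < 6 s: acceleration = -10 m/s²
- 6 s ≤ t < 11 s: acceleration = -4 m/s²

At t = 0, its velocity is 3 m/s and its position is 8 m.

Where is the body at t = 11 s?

-96 m

On each constant-a segment, Δv = aΔt and Δx = v₀Δt + ½aΔt²; chain segment to segment.
0–2 s: v starts 3 m/s; Δx = 3·2 + ½·2·2² = 10 m; v ends 7 m/s.
2–3 s: v starts 7 m/s; Δx = 7·1 + ½·8·1² = 11 m; v ends 15 m/s.
3–6 s: v starts 15 m/s; Δx = 15·3 + ½·-10·3² = 0 m; v ends -15 m/s.
6–11 s: v starts -15 m/s; Δx = -15·5 + ½·-4·5² = -125 m; v ends -35 m/s.
x(11) = 8 + Σ Δx = -96 m.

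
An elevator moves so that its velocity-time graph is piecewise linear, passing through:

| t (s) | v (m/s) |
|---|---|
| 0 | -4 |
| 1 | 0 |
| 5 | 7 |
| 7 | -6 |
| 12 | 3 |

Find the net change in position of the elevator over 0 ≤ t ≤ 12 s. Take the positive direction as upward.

5.5 m

Displacement is the signed area under the v-t curve.
0–1 s: ½(-4 + 0)(1) = -2 m
1–5 s: ½(0 + 7)(4) = 14 m
5–7 s: ½(7 + -6)(2) = 1 m
7–12 s: ½(-6 + 3)(5) = -7.5 m
Net displacement = 5.5 m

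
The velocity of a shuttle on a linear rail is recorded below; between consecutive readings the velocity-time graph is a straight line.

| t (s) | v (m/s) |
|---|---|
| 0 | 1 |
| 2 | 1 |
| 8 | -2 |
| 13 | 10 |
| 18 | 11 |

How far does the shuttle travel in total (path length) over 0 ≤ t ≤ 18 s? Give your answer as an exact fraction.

Total distance travelled is ∫|v| dt — sum the magnitudes of each area piece.
0–2 s: |1| × 2 = 2 m
2–8 s: v = 0 at t = 4 s; triangle areas 1 + 4 = 5 m
8–13 s: v = 0 at t = 53/6 s; triangle areas 5/6 + 125/6 = 65/3 m
13–18 s: |½(10 + 11)(5)| = 52.5 m
Total distance = 487/6 m

487/6 m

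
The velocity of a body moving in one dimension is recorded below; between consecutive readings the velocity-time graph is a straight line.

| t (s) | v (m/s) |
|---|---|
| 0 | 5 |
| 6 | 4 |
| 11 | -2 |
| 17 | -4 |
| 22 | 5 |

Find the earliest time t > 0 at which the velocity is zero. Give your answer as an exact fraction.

t = 28/3 s

v changes sign on 6–11 s (from 4 to -2); the graph is linear there, so v = 0 at t = 6 + (-4)·(11 − 6)/(-2 − 4) = 28/3 s.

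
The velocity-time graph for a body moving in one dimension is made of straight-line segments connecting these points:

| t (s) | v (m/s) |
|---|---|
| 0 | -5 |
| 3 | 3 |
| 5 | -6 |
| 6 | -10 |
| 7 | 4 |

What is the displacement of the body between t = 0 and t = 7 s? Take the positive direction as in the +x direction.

Net displacement equals the area under the velocity-time graph (areas below the axis count negative).
0–3 s: ½(-5 + 3)(3) = -3 m
3–5 s: ½(3 + -6)(2) = -3 m
5–6 s: ½(-6 + -10)(1) = -8 m
6–7 s: ½(-10 + 4)(1) = -3 m
Net displacement = -17 m

-17 m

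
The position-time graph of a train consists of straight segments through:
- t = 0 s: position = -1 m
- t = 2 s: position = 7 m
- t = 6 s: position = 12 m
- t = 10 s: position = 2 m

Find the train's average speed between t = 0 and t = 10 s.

2.3 m/s

Average speed = (total path length)/(elapsed time); on a piecewise-linear x-t graph the path length is Σ|Δx|.
0–2 s: |Δx| = |7 − -1| = 8 m
2–6 s: |Δx| = |12 − 7| = 5 m
6–10 s: |Δx| = |2 − 12| = 10 m
Total path = 23 m; average speed = 23/10 = 2.3 m/s.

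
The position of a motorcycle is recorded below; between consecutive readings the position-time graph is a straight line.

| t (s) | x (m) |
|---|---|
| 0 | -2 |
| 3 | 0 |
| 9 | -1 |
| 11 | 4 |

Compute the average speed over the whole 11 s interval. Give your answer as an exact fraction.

Average speed = (total path length)/(elapsed time); on a piecewise-linear x-t graph the path length is Σ|Δx|.
0–3 s: |Δx| = |0 − -2| = 2 m
3–9 s: |Δx| = |-1 − 0| = 1 m
9–11 s: |Δx| = |4 − -1| = 5 m
Total path = 8 m; average speed = 8/11 = 8/11 m/s.

8/11 m/s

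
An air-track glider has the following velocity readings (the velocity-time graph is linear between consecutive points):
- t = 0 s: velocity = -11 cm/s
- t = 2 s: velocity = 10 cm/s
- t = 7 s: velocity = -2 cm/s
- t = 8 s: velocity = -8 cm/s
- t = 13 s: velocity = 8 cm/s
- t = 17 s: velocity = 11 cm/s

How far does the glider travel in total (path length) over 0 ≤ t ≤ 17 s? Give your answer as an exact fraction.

Total distance travelled is ∫|v| dt — sum the magnitudes of each area piece.
0–2 s: v = 0 at t = 22/21 s; triangle areas 121/21 + 100/21 = 221/21 cm
2–7 s: v = 0 at t = 37/6 s; triangle areas 125/6 + 5/6 = 65/3 cm
7–8 s: |½(-2 + -8)(1)| = 5 cm
8–13 s: v = 0 at t = 10.5 s; triangle areas 10 + 10 = 20 cm
13–17 s: |½(8 + 11)(4)| = 38 cm
Total distance = 1999/21 cm

1999/21 cm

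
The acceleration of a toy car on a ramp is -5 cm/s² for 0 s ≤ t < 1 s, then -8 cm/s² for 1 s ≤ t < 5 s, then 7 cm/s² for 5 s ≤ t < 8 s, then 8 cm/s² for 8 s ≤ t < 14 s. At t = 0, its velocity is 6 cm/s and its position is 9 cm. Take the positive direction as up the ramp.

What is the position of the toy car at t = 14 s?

On each constant-a segment, Δv = aΔt and Δx = v₀Δt + ½aΔt²; chain segment to segment.
0–1 s: v starts 6 cm/s; Δx = 6·1 + ½·-5·1² = 3.5 cm; v ends 1 cm/s.
1–5 s: v starts 1 cm/s; Δx = 1·4 + ½·-8·4² = -60 cm; v ends -31 cm/s.
5–8 s: v starts -31 cm/s; Δx = -31·3 + ½·7·3² = -61.5 cm; v ends -10 cm/s.
8–14 s: v starts -10 cm/s; Δx = -10·6 + ½·8·6² = 84 cm; v ends 38 cm/s.
x(14) = 9 + Σ Δx = -25 cm.

-25 cm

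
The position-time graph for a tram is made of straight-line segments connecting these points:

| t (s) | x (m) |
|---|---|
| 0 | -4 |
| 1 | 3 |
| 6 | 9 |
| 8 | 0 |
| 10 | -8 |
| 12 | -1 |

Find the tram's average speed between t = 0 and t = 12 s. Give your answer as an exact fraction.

37/12 m/s

Average speed = (total path length)/(elapsed time); on a piecewise-linear x-t graph the path length is Σ|Δx|.
0–1 s: |Δx| = |3 − -4| = 7 m
1–6 s: |Δx| = |9 − 3| = 6 m
6–8 s: |Δx| = |0 − 9| = 9 m
8–10 s: |Δx| = |-8 − 0| = 8 m
10–12 s: |Δx| = |-1 − -8| = 7 m
Total path = 37 m; average speed = 37/12 = 37/12 m/s.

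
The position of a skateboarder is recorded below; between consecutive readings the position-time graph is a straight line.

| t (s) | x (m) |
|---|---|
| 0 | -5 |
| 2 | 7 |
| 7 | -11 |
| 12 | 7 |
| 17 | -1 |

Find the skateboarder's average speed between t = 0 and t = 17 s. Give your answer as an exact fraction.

56/17 m/s

Average speed = (total path length)/(elapsed time); on a piecewise-linear x-t graph the path length is Σ|Δx|.
0–2 s: |Δx| = |7 − -5| = 12 m
2–7 s: |Δx| = |-11 − 7| = 18 m
7–12 s: |Δx| = |7 − -11| = 18 m
12–17 s: |Δx| = |-1 − 7| = 8 m
Total path = 56 m; average speed = 56/17 = 56/17 m/s.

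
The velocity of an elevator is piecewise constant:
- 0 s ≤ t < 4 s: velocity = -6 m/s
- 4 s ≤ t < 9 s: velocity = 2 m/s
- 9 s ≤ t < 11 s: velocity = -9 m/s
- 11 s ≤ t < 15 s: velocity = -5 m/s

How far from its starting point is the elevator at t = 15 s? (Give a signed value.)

Net displacement equals the area under the velocity-time graph (areas below the axis count negative).
0–4 s: -6 × 4 = -24 m
4–9 s: 2 × 5 = 10 m
9–11 s: -9 × 2 = -18 m
11–15 s: -5 × 4 = -20 m
Net displacement = -52 m

-52 m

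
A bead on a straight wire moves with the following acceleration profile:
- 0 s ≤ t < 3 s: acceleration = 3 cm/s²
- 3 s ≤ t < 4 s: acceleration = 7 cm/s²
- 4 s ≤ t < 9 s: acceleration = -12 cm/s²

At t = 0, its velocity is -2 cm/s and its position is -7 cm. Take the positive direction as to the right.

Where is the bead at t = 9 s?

On each constant-a segment, Δv = aΔt and Δx = v₀Δt + ½aΔt²; chain segment to segment.
0–3 s: v starts -2 cm/s; Δx = -2·3 + ½·3·3² = 7.5 cm; v ends 7 cm/s.
3–4 s: v starts 7 cm/s; Δx = 7·1 + ½·7·1² = 10.5 cm; v ends 14 cm/s.
4–9 s: v starts 14 cm/s; Δx = 14·5 + ½·-12·5² = -80 cm; v ends -46 cm/s.
x(9) = -7 + Σ Δx = -69 cm.

-69 cm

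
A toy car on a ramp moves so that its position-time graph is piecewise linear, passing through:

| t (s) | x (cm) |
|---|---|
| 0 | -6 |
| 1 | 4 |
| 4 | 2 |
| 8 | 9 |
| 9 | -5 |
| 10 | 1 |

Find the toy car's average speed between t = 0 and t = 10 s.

Average speed = (total path length)/(elapsed time); on a piecewise-linear x-t graph the path length is Σ|Δx|.
0–1 s: |Δx| = |4 − -6| = 10 cm
1–4 s: |Δx| = |2 − 4| = 2 cm
4–8 s: |Δx| = |9 − 2| = 7 cm
8–9 s: |Δx| = |-5 − 9| = 14 cm
9–10 s: |Δx| = |1 − -5| = 6 cm
Total path = 39 cm; average speed = 39/10 = 3.9 cm/s.

3.9 cm/s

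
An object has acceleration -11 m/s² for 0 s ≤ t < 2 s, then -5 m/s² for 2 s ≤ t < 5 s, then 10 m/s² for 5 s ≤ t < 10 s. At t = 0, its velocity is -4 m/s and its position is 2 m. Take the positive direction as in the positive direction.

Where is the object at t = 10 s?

-208.5 m

On each constant-a segment, Δv = aΔt and Δx = v₀Δt + ½aΔt²; chain segment to segment.
0–2 s: v starts -4 m/s; Δx = -4·2 + ½·-11·2² = -30 m; v ends -26 m/s.
2–5 s: v starts -26 m/s; Δx = -26·3 + ½·-5·3² = -100.5 m; v ends -41 m/s.
5–10 s: v starts -41 m/s; Δx = -41·5 + ½·10·5² = -80 m; v ends 9 m/s.
x(10) = 2 + Σ Δx = -208.5 m.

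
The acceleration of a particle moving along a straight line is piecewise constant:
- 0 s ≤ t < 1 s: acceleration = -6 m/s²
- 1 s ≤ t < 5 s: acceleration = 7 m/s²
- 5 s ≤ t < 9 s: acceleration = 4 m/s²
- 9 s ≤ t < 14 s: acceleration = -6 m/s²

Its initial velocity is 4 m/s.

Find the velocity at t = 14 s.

12 m/s

Δv equals the area under the a-t graph; then v = v₀ + Δv.
0–1 s: -6 × 1 = -6 m/s
1–5 s: 7 × 4 = 28 m/s
5–9 s: 4 × 4 = 16 m/s
9–14 s: -6 × 5 = -30 m/s
Δv = 8 m/s, so v(14) = 4 + (8) = 12 m/s.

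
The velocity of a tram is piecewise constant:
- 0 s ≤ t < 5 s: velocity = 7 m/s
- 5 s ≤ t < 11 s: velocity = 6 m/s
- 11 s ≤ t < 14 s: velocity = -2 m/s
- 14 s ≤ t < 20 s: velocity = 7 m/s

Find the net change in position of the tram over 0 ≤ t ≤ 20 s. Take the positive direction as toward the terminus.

Displacement is the signed area under the v-t curve.
0–5 s: 7 × 5 = 35 m
5–11 s: 6 × 6 = 36 m
11–14 s: -2 × 3 = -6 m
14–20 s: 7 × 6 = 42 m
Net displacement = 107 m

107 m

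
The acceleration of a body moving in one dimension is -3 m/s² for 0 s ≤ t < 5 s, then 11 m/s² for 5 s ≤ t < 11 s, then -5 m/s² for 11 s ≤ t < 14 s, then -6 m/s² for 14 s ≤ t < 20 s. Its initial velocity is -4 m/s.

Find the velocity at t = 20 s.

Δv equals the area under the a-t graph; then v = v₀ + Δv.
0–5 s: -3 × 5 = -15 m/s
5–11 s: 11 × 6 = 66 m/s
11–14 s: -5 × 3 = -15 m/s
14–20 s: -6 × 6 = -36 m/s
Δv = 0 m/s, so v(20) = -4 + (0) = -4 m/s.

-4 m/s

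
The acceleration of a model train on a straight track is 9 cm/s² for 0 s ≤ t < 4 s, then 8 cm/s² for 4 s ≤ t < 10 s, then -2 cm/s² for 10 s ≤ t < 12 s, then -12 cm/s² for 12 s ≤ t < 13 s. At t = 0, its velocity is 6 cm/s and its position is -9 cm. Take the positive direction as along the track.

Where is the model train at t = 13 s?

On each constant-a segment, Δv = aΔt and Δx = v₀Δt + ½aΔt²; chain segment to segment.
0–4 s: v starts 6 cm/s; Δx = 6·4 + ½·9·4² = 96 cm; v ends 42 cm/s.
4–10 s: v starts 42 cm/s; Δx = 42·6 + ½·8·6² = 396 cm; v ends 90 cm/s.
10–12 s: v starts 90 cm/s; Δx = 90·2 + ½·-2·2² = 176 cm; v ends 86 cm/s.
12–13 s: v starts 86 cm/s; Δx = 86·1 + ½·-12·1² = 80 cm; v ends 74 cm/s.
x(13) = -9 + Σ Δx = 739 cm.

739 cm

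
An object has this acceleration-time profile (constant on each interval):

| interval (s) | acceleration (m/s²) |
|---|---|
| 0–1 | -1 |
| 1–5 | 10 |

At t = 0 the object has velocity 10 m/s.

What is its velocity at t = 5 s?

49 m/s

Δv equals the area under the a-t graph; then v = v₀ + Δv.
0–1 s: -1 × 1 = -1 m/s
1–5 s: 10 × 4 = 40 m/s
Δv = 39 m/s, so v(5) = 10 + (39) = 49 m/s.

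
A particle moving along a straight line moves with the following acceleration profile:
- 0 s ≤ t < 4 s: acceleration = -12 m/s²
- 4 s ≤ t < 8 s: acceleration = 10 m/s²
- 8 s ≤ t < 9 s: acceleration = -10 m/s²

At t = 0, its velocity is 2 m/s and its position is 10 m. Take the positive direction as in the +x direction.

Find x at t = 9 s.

-193 m

On each constant-a segment, Δv = aΔt and Δx = v₀Δt + ½aΔt²; chain segment to segment.
0–4 s: v starts 2 m/s; Δx = 2·4 + ½·-12·4² = -88 m; v ends -46 m/s.
4–8 s: v starts -46 m/s; Δx = -46·4 + ½·10·4² = -104 m; v ends -6 m/s.
8–9 s: v starts -6 m/s; Δx = -6·1 + ½·-10·1² = -11 m; v ends -16 m/s.
x(9) = 10 + Σ Δx = -193 m.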